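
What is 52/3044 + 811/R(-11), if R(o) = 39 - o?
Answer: 617821/38050 ≈ 16.237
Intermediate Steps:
52/3044 + 811/R(-11) = 52/3044 + 811/(39 - 1*(-11)) = 52*(1/3044) + 811/(39 + 11) = 13/761 + 811/50 = 617821/38050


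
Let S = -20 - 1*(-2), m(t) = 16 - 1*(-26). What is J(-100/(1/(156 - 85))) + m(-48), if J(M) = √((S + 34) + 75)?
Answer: 42 + √91 ≈ 51.539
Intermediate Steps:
m(t) = 42 (m(t) = 16 + 26 = 42)
S = -18 (S = -20 + 2 = -18)
J(M) = √91 (J(M) = √((-18 + 34) + 75) = √(16 + 75) = √91)
J(-100/(1/(156 - 85))) + m(-48) = √91 + 42 = 42 + √91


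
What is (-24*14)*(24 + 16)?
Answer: -13440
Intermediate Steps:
(-24*14)*(24 + 16) = -336*40 = -13440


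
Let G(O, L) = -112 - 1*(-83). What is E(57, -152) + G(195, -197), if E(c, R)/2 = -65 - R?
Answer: 145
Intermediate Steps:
E(c, R) = -130 - 2*R (E(c, R) = 2*(-65 - R) = -130 - 2*R)
G(O, L) = -29 (G(O, L) = -112 + 83 = -29)
E(57, -152) + G(195, -197) = (-130 - 2*(-152)) - 29 = (-130 + 304) - 29 = 174 - 29 = 145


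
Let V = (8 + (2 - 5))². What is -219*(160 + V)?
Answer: -40515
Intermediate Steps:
V = 25 (V = (8 - 3)² = 5² = 25)
-219*(160 + V) = -219*(160 + 25) = -219*185 = -40515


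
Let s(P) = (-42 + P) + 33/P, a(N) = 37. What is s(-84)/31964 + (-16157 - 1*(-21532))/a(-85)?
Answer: 4810451057/33114704 ≈ 145.27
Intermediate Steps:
s(P) = -42 + P + 33/P
s(-84)/31964 + (-16157 - 1*(-21532))/a(-85) = (-42 - 84 + 33/(-84))/31964 + (-16157 - 1*(-21532))/37 = (-42 - 84 + 33*(-1/84))*(1/31964) + (-16157 + 21532)*(1/37) = (-42 - 84 - 11/28)*(1/31964) + 5375*(1/37) = -3539/28*1/31964 + 5375/37 = -3539/894992 + 5375/37 = 4810451057/33114704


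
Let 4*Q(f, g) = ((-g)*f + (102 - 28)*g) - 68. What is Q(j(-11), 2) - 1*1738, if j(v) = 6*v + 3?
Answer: -3373/2 ≈ -1686.5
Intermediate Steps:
j(v) = 3 + 6*v
Q(f, g) = -17 + 37*g/2 - f*g/4 (Q(f, g) = (((-g)*f + (102 - 28)*g) - 68)/4 = ((-f*g + 74*g) - 68)/4 = ((74*g - f*g) - 68)/4 = (-68 + 74*g - f*g)/4 = -17 + 37*g/2 - f*g/4)
Q(j(-11), 2) - 1*1738 = (-17 + (37/2)*2 - ¼*(3 + 6*(-11))*2) - 1*1738 = (-17 + 37 - ¼*(3 - 66)*2) - 1738 = (-17 + 37 - ¼*(-63)*2) - 1738 = (-17 + 37 + 63/2) - 1738 = 103/2 - 1738 = -3373/2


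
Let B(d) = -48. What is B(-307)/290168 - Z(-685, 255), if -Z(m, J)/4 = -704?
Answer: -102139142/36271 ≈ -2816.0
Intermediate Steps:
Z(m, J) = 2816 (Z(m, J) = -4*(-704) = 2816)
B(-307)/290168 - Z(-685, 255) = -48/290168 - 1*2816 = -48*1/290168 - 2816 = -6/36271 - 2816 = -102139142/36271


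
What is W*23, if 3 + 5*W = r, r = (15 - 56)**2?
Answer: 38594/5 ≈ 7718.8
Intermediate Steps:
r = 1681 (r = (-41)**2 = 1681)
W = 1678/5 (W = -3/5 + (1/5)*1681 = -3/5 + 1681/5 = 1678/5 ≈ 335.60)
W*23 = (1678/5)*23 = 38594/5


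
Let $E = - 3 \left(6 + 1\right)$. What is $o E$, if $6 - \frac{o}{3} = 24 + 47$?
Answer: $4095$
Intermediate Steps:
$o = -195$ ($o = 18 - 3 \left(24 + 47\right) = 18 - 213 = -195$)
$E = -21$ ($E = \left(-3\right) 7 = -21$)
$o E = \left(-195\right) \left(-21\right) = 4095$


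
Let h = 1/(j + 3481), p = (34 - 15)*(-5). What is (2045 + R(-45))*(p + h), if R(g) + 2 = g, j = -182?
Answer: -626181192/3299 ≈ -1.8981e+5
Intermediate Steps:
R(g) = -2 + g
p = -95 (p = 19*(-5) = -95)
h = 1/3299 (h = 1/(-182 + 3481) = 1/3299 ≈ 0.00030312)
(2045 + R(-45))*(p + h) = (2045 + (-2 - 45))*(-95 + 1/3299) = (2045 - 47)*(-313404/3299) = 1998*(-313404/3299) = -626181192/3299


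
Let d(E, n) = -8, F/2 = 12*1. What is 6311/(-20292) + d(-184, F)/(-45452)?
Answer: -71671309/230577996 ≈ -0.31083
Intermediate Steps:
F = 24 (F = 2*(12*1) = 2*12 = 24)
6311/(-20292) + d(-184, F)/(-45452) = 6311/(-20292) - 8/(-45452) = 6311*(-1/20292) - 8*(-1/45452) = -6311/20292 + 2/11363 = -71671309/230577996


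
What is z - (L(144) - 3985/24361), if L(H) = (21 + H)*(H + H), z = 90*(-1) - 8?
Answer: -1160018113/24361 ≈ -47618.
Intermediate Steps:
z = -98 (z = -90 - 8 = -98)
L(H) = 2*H*(21 + H) (L(H) = (21 + H)*(2*H) = 2*H*(21 + H))
z - (L(144) - 3985/24361) = -98 - (2*144*(21 + 144) - 3985/24361) = -98 - (2*144*165 - 3985/24361) = -98 - (47520 - 1*3985/24361) = -98 - (47520 - 3985/24361) = -98 - 1*1157630735/24361 = -98 - 1157630735/24361 = -1160018113/24361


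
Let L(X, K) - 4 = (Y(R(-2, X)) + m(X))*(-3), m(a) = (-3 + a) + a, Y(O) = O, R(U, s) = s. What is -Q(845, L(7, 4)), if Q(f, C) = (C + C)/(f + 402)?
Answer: 100/1247 ≈ 0.080192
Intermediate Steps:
m(a) = -3 + 2*a
L(X, K) = 13 - 9*X (L(X, K) = 4 + (X + (-3 + 2*X))*(-3) = 4 + (-3 + 3*X)*(-3) = 4 + (9 - 9*X) = 13 - 9*X)
Q(f, C) = 2*C/(402 + f) (Q(f, C) = (2*C)/(402 + f) = 2*C/(402 + f))
-Q(845, L(7, 4)) = -2*(13 - 9*7)/(402 + 845) = -2*(13 - 63)/1247 = -2*(-50)/1247 = -1*(-100/1247) = 100/1247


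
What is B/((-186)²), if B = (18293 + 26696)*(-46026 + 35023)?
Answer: -495013967/34596 ≈ -14308.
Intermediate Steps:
B = -495013967 (B = 44989*(-11003) = -495013967)
B/((-186)²) = -495013967/((-186)²) = -495013967/34596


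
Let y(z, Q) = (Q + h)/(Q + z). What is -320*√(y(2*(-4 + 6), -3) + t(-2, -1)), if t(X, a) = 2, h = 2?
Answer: -320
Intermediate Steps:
y(z, Q) = (2 + Q)/(Q + z) (y(z, Q) = (Q + 2)/(Q + z) = (2 + Q)/(Q + z))
-320*√(y(2*(-4 + 6), -3) + t(-2, -1)) = -320*√((2 - 3)/(-3 + 2*(-4 + 6)) + 2) = -320*√(-1/(-3 + 2*2) + 2) = -320*√(-1/(-3 + 4) + 2) = -320*√(-1/1 + 2) = -320*√(1*(-1) + 2) = -320*√(-1 + 2) = -320*√1 = -320*1 = -320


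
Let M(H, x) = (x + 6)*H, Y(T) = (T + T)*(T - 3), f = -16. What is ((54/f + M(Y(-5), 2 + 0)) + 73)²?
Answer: 32228329/64 ≈ 5.0357e+5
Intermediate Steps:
Y(T) = 2*T*(-3 + T) (Y(T) = (2*T)*(-3 + T) = 2*T*(-3 + T))
M(H, x) = H*(6 + x) (M(H, x) = (6 + x)*H = H*(6 + x))
((54/f + M(Y(-5), 2 + 0)) + 73)² = ((54/(-16) + (2*(-5)*(-3 - 5))*(6 + (2 + 0))) + 73)² = ((54*(-1/16) + (2*(-5)*(-8))*(6 + 2)) + 73)² = ((-27/8 + 80*8) + 73)² = ((-27/8 + 640) + 73)² = (5093/8 + 73)² = (5677/8)² = 32228329/64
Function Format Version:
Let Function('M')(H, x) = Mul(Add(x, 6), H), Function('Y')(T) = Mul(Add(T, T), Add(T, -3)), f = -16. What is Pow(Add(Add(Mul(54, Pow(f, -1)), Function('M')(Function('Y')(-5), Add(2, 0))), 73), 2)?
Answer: Rational(32228329, 64) ≈ 5.0357e+5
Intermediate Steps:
Function('Y')(T) = Mul(2, T, Add(-3, T)) (Function('Y')(T) = Mul(Mul(2, T), Add(-3, T)) = Mul(2, T, Add(-3, T)))
Function('M')(H, x) = Mul(H, Add(6, x)) (Function('M')(H, x) = Mul(Add(6, x), H) = Mul(H, Add(6, x)))
Pow(Add(Add(Mul(54, Pow(f, -1)), Function('M')(Function('Y')(-5), Add(2, 0))), 73), 2) = Pow(Add(Add(Mul(54, Pow(-16, -1)), Mul(Mul(2, -5, Add(-3, -5)), Add(6, Add(2, 0)))), 73), 2) = Pow(Add(Add(Mul(54, Rational(-1, 16)), Mul(Mul(2, -5, -8), Add(6, 2))), 73), 2) = Pow(Add(Add(Rational(-27, 8), Mul(80, 8)), 73), 2) = Pow(Add(Add(Rational(-27, 8), 640), 73), 2) = Pow(Add(Rational(5093, 8), 73), 2) = Pow(Rational(5677, 8), 2) = Rational(32228329, 64)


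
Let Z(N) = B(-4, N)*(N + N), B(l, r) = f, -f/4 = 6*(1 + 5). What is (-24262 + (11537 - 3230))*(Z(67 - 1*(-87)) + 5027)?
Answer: 627430375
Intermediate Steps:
f = -144 (f = -24*(1 + 5) = -24*6 = -4*36 = -144)
B(l, r) = -144
Z(N) = -288*N (Z(N) = -144*(N + N) = -288*N)
(-24262 + (11537 - 3230))*(Z(67 - 1*(-87)) + 5027) = (-24262 + (11537 - 3230))*(-288*(67 - 1*(-87)) + 5027) = (-24262 + 8307)*(-288*(67 + 87) + 5027) = -15955*(-288*154 + 5027) = -15955*(-44352 + 5027) = -15955*(-39325) = 627430375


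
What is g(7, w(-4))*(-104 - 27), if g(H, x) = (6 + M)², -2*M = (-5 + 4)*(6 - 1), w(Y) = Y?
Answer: -37859/4 ≈ -9464.8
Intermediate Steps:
M = 5/2 (M = -(-5 + 4)*(6 - 1)/2 = -(-1)*5/2 = -½*(-5) = 5/2 ≈ 2.5000)
g(H, x) = 289/4 (g(H, x) = (6 + 5/2)² = (17/2)² = 289/4)
g(7, w(-4))*(-104 - 27) = 289*(-104 - 27)/4 = (289/4)*(-131) = -37859/4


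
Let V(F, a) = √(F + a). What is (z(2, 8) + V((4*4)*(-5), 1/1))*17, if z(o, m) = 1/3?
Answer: 17/3 + 17*I*√79 ≈ 5.6667 + 151.1*I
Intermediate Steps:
z(o, m) = ⅓ (z(o, m) = 1*(⅓) = ⅓)
(z(2, 8) + V((4*4)*(-5), 1/1))*17 = (⅓ + √((4*4)*(-5) + 1/1))*17 = (⅓ + √(16*(-5) + 1))*17 = (⅓ + √(-80 + 1))*17 = (⅓ + √(-79))*17 = (⅓ + I*√79)*17 = 17/3 + 17*I*√79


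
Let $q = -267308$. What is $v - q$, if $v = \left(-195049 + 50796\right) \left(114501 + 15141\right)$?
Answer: $-18700980118$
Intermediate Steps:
$v = -18701247426$ ($v = \left(-144253\right) 129642 = -18701247426$)
$v - q = -18701247426 - -267308 = -18701247426 + 267308 = -18700980118$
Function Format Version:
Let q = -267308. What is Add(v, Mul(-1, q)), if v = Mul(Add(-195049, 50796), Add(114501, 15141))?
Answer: -18700980118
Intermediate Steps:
v = -18701247426 (v = Mul(-144253, 129642) = -18701247426)
Add(v, Mul(-1, q)) = Add(-18701247426, Mul(-1, -267308)) = Add(-18701247426, 267308) = -18700980118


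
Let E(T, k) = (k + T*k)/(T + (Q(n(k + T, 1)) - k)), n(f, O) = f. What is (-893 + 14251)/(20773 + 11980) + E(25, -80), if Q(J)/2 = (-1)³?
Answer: -66750366/3373559 ≈ -19.786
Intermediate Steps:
Q(J) = -2 (Q(J) = 2*(-1)³ = 2*(-1) = -2)
E(T, k) = (k + T*k)/(-2 + T - k) (E(T, k) = (k + T*k)/(T + (-2 - k)) = (k + T*k)/(-2 + T - k))
(-893 + 14251)/(20773 + 11980) + E(25, -80) = (-893 + 14251)/(20773 + 11980) - 1*(-80)*(1 + 25)/(2 - 80 - 1*25) = 13358/32753 - 1*(-80)*26/(2 - 80 - 25) = 13358*(1/32753) - 1*(-80)*26/(-103) = 13358/32753 - 1*(-80)*(-1/103)*26 = 13358/32753 - 2080/103 = -66750366/3373559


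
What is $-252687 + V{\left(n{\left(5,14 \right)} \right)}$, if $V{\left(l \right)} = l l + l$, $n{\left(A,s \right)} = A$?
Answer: $-252657$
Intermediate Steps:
$V{\left(l \right)} = l + l^{2}$ ($V{\left(l \right)} = l^{2} + l = l + l^{2}$)
$-252687 + V{\left(n{\left(5,14 \right)} \right)} = -252687 + 5 \left(1 + 5\right) = -252687 + 5 \cdot 6 = -252687 + 30 = -252657$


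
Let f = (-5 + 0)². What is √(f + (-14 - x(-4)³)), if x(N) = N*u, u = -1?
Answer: I*√53 ≈ 7.2801*I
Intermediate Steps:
x(N) = -N (x(N) = N*(-1) = -N)
f = 25 (f = (-5)² = 25)
√(f + (-14 - x(-4)³)) = √(25 + (-14 - (-1*(-4))³)) = √(25 + (-14 - 1*4³)) = √(25 + (-14 - 1*64)) = √(25 + (-14 - 64)) = √(25 - 78) = √(-53) = I*√53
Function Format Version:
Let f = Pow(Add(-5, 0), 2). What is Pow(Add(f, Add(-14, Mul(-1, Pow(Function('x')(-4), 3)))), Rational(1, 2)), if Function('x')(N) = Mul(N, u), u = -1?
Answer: Mul(I, Pow(53, Rational(1, 2))) ≈ Mul(7.2801, I)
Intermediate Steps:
Function('x')(N) = Mul(-1, N) (Function('x')(N) = Mul(N, -1) = Mul(-1, N))
f = 25 (f = Pow(-5, 2) = 25)
Pow(Add(f, Add(-14, Mul(-1, Pow(Function('x')(-4), 3)))), Rational(1, 2)) = Pow(Add(25, Add(-14, Mul(-1, Pow(Mul(-1, -4), 3)))), Rational(1, 2)) = Pow(Add(25, Add(-14, Mul(-1, Pow(4, 3)))), Rational(1, 2)) = Pow(Add(25, Add(-14, Mul(-1, 64))), Rational(1, 2)) = Pow(Add(25, Add(-14, -64)), Rational(1, 2)) = Pow(Add(25, -78), Rational(1, 2)) = Pow(-53, Rational(1, 2)) = Mul(I, Pow(53, Rational(1, 2)))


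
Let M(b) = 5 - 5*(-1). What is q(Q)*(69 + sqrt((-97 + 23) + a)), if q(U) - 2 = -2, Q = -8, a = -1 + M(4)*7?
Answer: 0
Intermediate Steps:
M(b) = 10 (M(b) = 5 + 5 = 10)
a = 69 (a = -1 + 10*7 = -1 + 70 = 69)
q(U) = 0 (q(U) = 2 - 2 = 0)
q(Q)*(69 + sqrt((-97 + 23) + a)) = 0*(69 + sqrt((-97 + 23) + 69)) = 0*(69 + sqrt(-74 + 69)) = 0*(69 + sqrt(-5)) = 0*(69 + I*sqrt(5)) = 0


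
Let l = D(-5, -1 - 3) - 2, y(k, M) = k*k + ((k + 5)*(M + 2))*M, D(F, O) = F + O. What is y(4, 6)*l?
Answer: -4928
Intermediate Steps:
y(k, M) = k² + M*(2 + M)*(5 + k) (y(k, M) = k² + ((5 + k)*(2 + M))*M = k² + ((2 + M)*(5 + k))*M = k² + M*(2 + M)*(5 + k))
l = -11 (l = (-5 + (-1 - 3)) - 2 = (-5 - 4) - 2 = -9 - 2 = -11)
y(4, 6)*l = (4² + 5*6² + 10*6 + 4*6² + 2*6*4)*(-11) = (16 + 5*36 + 60 + 4*36 + 48)*(-11) = (16 + 180 + 60 + 144 + 48)*(-11) = 448*(-11) = -4928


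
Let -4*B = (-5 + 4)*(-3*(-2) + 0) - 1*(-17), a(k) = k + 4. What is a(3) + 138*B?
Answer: -745/2 ≈ -372.50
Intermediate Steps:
a(k) = 4 + k
B = -11/4 (B = -((-5 + 4)*(-3*(-2) + 0) - 1*(-17))/4 = -(-(6 + 0) + 17)/4 = -(-1*6 + 17)/4 = -(-6 + 17)/4 = -1/4*11 = -11/4 ≈ -2.7500)
a(3) + 138*B = (4 + 3) + 138*(-11/4) = 7 - 759/2 = -745/2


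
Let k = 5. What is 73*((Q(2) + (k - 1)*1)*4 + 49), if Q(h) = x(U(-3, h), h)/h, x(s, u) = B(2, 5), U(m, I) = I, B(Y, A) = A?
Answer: 5475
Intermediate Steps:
x(s, u) = 5
Q(h) = 5/h
73*((Q(2) + (k - 1)*1)*4 + 49) = 73*((5/2 + (5 - 1)*1)*4 + 49) = 73*((5*(1/2) + 4*1)*4 + 49) = 73*((5/2 + 4)*4 + 49) = 73*((13/2)*4 + 49) = 73*(26 + 49) = 73*75 = 5475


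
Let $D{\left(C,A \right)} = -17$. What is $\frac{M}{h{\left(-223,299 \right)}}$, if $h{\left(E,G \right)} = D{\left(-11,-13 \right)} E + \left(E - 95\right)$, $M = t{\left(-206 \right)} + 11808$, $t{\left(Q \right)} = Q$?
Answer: $\frac{11602}{3473} \approx 3.3406$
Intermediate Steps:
$M = 11602$ ($M = -206 + 11808 = 11602$)
$h{\left(E,G \right)} = -95 - 16 E$ ($h{\left(E,G \right)} = - 17 E + \left(E - 95\right) = - 17 E + \left(-95 + E\right) = -95 - 16 E$)
$\frac{M}{h{\left(-223,299 \right)}} = \frac{11602}{-95 - -3568} = \frac{11602}{-95 + 3568} = \frac{11602}{3473}$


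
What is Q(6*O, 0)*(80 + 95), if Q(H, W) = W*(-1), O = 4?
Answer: 0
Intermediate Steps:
Q(H, W) = -W
Q(6*O, 0)*(80 + 95) = (-1*0)*(80 + 95) = 0*175 = 0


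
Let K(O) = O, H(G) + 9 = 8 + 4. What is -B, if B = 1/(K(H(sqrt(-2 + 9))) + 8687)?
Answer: -1/8690 ≈ -0.00011507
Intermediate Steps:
H(G) = 3 (H(G) = -9 + (8 + 4) = -9 + 12 = 3)
B = 1/8690 (B = 1/(3 + 8687) = 1/8690 ≈ 0.00011507)
-B = -1*1/8690 = -1/8690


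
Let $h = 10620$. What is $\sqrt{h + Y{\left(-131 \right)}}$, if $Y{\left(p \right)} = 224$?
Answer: $2 \sqrt{2711} \approx 104.13$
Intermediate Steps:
$\sqrt{h + Y{\left(-131 \right)}} = \sqrt{10620 + 224} = \sqrt{10844} = 2 \sqrt{2711}$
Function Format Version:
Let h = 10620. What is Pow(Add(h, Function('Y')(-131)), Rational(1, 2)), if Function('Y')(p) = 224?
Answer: Mul(2, Pow(2711, Rational(1, 2))) ≈ 104.13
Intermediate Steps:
Pow(Add(h, Function('Y')(-131)), Rational(1, 2)) = Pow(Add(10620, 224), Rational(1, 2)) = Pow(10844, Rational(1, 2)) = Mul(2, Pow(2711, Rational(1, 2)))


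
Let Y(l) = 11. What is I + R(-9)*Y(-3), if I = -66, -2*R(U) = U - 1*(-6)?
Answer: -99/2 ≈ -49.500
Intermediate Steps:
R(U) = -3 - U/2 (R(U) = -(U - 1*(-6))/2 = -(U + 6)/2 = -(6 + U)/2 = -3 - U/2)
I + R(-9)*Y(-3) = -66 + (-3 - ½*(-9))*11 = -66 + (-3 + 9/2)*11 = -66 + (3/2)*11 = -66 + 33/2 = -99/2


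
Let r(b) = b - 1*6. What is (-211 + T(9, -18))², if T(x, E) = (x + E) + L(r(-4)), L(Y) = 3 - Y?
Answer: 42849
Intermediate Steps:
r(b) = -6 + b (r(b) = b - 6 = -6 + b)
T(x, E) = 13 + E + x (T(x, E) = (x + E) + (3 - (-6 - 4)) = (E + x) + (3 - 1*(-10)) = (E + x) + (3 + 10) = (E + x) + 13 = 13 + E + x)
(-211 + T(9, -18))² = (-211 + (13 - 18 + 9))² = (-211 + 4)² = (-207)² = 42849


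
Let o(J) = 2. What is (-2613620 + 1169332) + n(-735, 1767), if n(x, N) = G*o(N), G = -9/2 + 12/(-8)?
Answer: -1444300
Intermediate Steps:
G = -6 (G = -9*½ + 12*(-⅛) = -9/2 - 3/2 = -6)
n(x, N) = -12 (n(x, N) = -6*2 = -12)
(-2613620 + 1169332) + n(-735, 1767) = (-2613620 + 1169332) - 12 = -1444288 - 12 = -1444300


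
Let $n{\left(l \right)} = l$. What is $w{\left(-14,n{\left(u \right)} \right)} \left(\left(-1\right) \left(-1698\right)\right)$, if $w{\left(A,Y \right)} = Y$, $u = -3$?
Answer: $-5094$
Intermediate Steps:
$w{\left(-14,n{\left(u \right)} \right)} \left(\left(-1\right) \left(-1698\right)\right) = - 3 \left(\left(-1\right) \left(-1698\right)\right) = \left(-3\right) 1698 = -5094$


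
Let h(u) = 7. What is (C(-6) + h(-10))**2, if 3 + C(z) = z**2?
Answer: 1600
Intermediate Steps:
C(z) = -3 + z**2
(C(-6) + h(-10))**2 = ((-3 + (-6)**2) + 7)**2 = ((-3 + 36) + 7)**2 = (33 + 7)**2 = 40**2 = 1600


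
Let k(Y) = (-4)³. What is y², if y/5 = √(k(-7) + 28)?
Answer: -900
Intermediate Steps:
k(Y) = -64
y = 30*I (y = 5*√(-64 + 28) = 5*√(-36) = 5*(6*I) = 30*I ≈ 30.0*I)
y² = (30*I)² = -900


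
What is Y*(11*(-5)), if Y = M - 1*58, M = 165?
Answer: -5885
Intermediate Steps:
Y = 107 (Y = 165 - 1*58 = 165 - 58 = 107)
Y*(11*(-5)) = 107*(11*(-5)) = 107*(-55) = -5885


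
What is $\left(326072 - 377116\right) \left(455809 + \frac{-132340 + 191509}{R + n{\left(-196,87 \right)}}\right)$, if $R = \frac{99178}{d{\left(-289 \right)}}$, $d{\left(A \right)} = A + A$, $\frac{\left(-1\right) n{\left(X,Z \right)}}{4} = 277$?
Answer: $- \frac{168686932541792}{7251} \approx -2.3264 \cdot 10^{10}$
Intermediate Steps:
$n{\left(X,Z \right)} = -1108$ ($n{\left(X,Z \right)} = \left(-4\right) 277 = -1108$)
$d{\left(A \right)} = 2 A$
$R = - \frac{2917}{17}$ ($R = \frac{99178}{2 \left(-289\right)} = \frac{99178}{-578} = 99178 \left(- \frac{1}{578}\right) = - \frac{2917}{17} \approx -171.59$)
$\left(326072 - 377116\right) \left(455809 + \frac{-132340 + 191509}{R + n{\left(-196,87 \right)}}\right) = \left(326072 - 377116\right) \left(455809 + \frac{-132340 + 191509}{- \frac{2917}{17} - 1108}\right) = - 51044 \left(455809 + \frac{59169}{- \frac{21753}{17}}\right) = - 51044 \left(455809 + 59169 \left(- \frac{17}{21753}\right)\right) = - 51044 \left(455809 - \frac{335291}{7251}\right) = \left(-51044\right) \frac{3304735768}{7251} = - \frac{168686932541792}{7251}$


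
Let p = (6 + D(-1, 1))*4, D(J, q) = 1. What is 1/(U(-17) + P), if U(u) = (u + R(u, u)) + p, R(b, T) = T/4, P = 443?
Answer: 4/1799 ≈ 0.0022235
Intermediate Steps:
R(b, T) = T/4 (R(b, T) = T*(1/4) = T/4)
p = 28 (p = (6 + 1)*4 = 7*4 = 28)
U(u) = 28 + 5*u/4 (U(u) = (u + u/4) + 28 = 5*u/4 + 28 = 28 + 5*u/4)
1/(U(-17) + P) = 1/((28 + (5/4)*(-17)) + 443) = 1/((28 - 85/4) + 443) = 1/(27/4 + 443) = 1/(1799/4) = 4/1799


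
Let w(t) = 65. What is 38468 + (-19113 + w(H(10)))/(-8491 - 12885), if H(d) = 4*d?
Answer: 102788877/2672 ≈ 38469.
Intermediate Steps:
38468 + (-19113 + w(H(10)))/(-8491 - 12885) = 38468 + (-19113 + 65)/(-8491 - 12885) = 38468 - 19048/(-21376) = 38468 - 19048*(-1/21376) = 38468 + 2381/2672 = 102788877/2672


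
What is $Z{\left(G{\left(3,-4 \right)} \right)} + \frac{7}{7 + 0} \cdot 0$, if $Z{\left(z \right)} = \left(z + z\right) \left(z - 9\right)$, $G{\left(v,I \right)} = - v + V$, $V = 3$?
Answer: $0$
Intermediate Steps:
$G{\left(v,I \right)} = 3 - v$ ($G{\left(v,I \right)} = - v + 3 = 3 - v$)
$Z{\left(z \right)} = 2 z \left(-9 + z\right)$
$Z{\left(G{\left(3,-4 \right)} \right)} + \frac{7}{7 + 0} \cdot 0 = 2 \left(3 - 3\right) \left(-9 + \left(3 - 3\right)\right) + \frac{7}{7 + 0} \cdot 0 = 2 \left(3 - 3\right) \left(-9 + \left(3 - 3\right)\right) + \frac{7}{7} \cdot 0 = 2 \cdot 0 \left(-9 + 0\right) + 7 \cdot \frac{1}{7} \cdot 0 = 2 \cdot 0 \left(-9\right) + 1 \cdot 0 = 0 + 0 = 0$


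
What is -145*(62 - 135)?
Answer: 10585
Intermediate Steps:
-145*(62 - 135) = -145*(-73) = 10585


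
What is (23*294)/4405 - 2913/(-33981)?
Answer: 80870429/49895435 ≈ 1.6208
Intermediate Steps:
(23*294)/4405 - 2913/(-33981) = 6762*(1/4405) - 2913*(-1/33981) = 6762/4405 + 971/11327 = 80870429/49895435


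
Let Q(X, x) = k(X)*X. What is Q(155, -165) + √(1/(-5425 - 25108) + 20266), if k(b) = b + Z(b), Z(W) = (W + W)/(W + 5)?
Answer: 389205/16 + √18893263997141/30533 ≈ 24468.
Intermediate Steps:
Z(W) = 2*W/(5 + W) (Z(W) = (2*W)/(5 + W) = 2*W/(5 + W))
k(b) = b + 2*b/(5 + b)
Q(X, x) = X²*(7 + X)/(5 + X) (Q(X, x) = (X*(7 + X)/(5 + X))*X = X²*(7 + X)/(5 + X))
Q(155, -165) + √(1/(-5425 - 25108) + 20266) = 155²*(7 + 155)/(5 + 155) + √(1/(-5425 - 25108) + 20266) = 24025*162/160 + √(1/(-30533) + 20266) = 24025*(1/160)*162 + √(-1/30533 + 20266) = 389205/16 + √(618781777/30533) = 389205/16 + √18893263997141/30533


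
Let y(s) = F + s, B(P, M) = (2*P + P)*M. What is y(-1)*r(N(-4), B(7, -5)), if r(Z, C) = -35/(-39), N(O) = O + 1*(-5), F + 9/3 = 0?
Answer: -140/39 ≈ -3.5897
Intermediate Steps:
F = -3 (F = -3 + 0 = -3)
B(P, M) = 3*M*P (B(P, M) = (3*P)*M = 3*M*P)
N(O) = -5 + O (N(O) = O - 5 = -5 + O)
y(s) = -3 + s
r(Z, C) = 35/39 (r(Z, C) = -35*(-1/39) = 35/39)
y(-1)*r(N(-4), B(7, -5)) = (-3 - 1)*(35/39) = -4*35/39 = -140/39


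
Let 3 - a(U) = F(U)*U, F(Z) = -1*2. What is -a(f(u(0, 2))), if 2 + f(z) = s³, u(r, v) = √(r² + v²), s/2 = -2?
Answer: 129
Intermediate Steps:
s = -4 (s = 2*(-2) = -4)
F(Z) = -2
f(z) = -66 (f(z) = -2 + (-4)³ = -2 - 64 = -66)
a(U) = 3 + 2*U (a(U) = 3 - (-2)*U = 3 + 2*U)
-a(f(u(0, 2))) = -(3 + 2*(-66)) = -(3 - 132) = -1*(-129) = 129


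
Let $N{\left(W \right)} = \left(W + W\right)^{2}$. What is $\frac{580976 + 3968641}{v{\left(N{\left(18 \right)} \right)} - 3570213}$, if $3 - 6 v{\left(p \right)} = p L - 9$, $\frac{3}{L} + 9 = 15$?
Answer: $- \frac{4549617}{3570319} \approx -1.2743$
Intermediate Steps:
$L = \frac{1}{2}$ ($L = \frac{3}{-9 + 15} = \frac{3}{6} = 3 \cdot \frac{1}{6} = \frac{1}{2} \approx 0.5$)
$N{\left(W \right)} = 4 W^{2}$ ($N{\left(W \right)} = \left(2 W\right)^{2} = 4 W^{2}$)
$v{\left(p \right)} = 2 - \frac{p}{12}$ ($v{\left(p \right)} = \frac{1}{2} - \frac{p \frac{1}{2} - 9}{6} = \frac{1}{2} - \frac{\frac{p}{2} - 9}{6} = \frac{1}{2} - \frac{-9 + \frac{p}{2}}{6} = \frac{1}{2} - \left(- \frac{3}{2} + \frac{p}{12}\right) = 2 - \frac{p}{12}$)
$\frac{580976 + 3968641}{v{\left(N{\left(18 \right)} \right)} - 3570213} = \frac{580976 + 3968641}{\left(2 - \frac{4 \cdot 18^{2}}{12}\right) - 3570213} = \frac{4549617}{\left(2 - \frac{4 \cdot 324}{12}\right) - 3570213} = \frac{4549617}{\left(2 - 108\right) - 3570213} = \frac{4549617}{-106 - 3570213} = \frac{4549617}{-3570319} = 4549617 \left(- \frac{1}{3570319}\right) = - \frac{4549617}{3570319}$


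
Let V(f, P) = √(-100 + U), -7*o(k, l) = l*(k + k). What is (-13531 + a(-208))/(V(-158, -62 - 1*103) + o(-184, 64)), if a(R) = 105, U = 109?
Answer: -93982/23573 ≈ -3.9869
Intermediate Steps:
o(k, l) = -2*k*l/7 (o(k, l) = -l*(k + k)/7 = -l*2*k/7 = -2*k*l/7)
V(f, P) = 3 (V(f, P) = √(-100 + 109) = √9 = 3)
(-13531 + a(-208))/(V(-158, -62 - 1*103) + o(-184, 64)) = (-13531 + 105)/(3 - 2/7*(-184)*64) = -13426/(3 + 23552/7) = -13426/23573/7 = -13426*7/23573 = -93982/23573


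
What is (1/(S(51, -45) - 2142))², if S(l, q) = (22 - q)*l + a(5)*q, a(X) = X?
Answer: 1/1102500 ≈ 9.0703e-7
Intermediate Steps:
S(l, q) = 5*q + l*(22 - q) (S(l, q) = (22 - q)*l + 5*q = l*(22 - q) + 5*q = 5*q + l*(22 - q))
(1/(S(51, -45) - 2142))² = (1/((5*(-45) + 22*51 - 1*51*(-45)) - 2142))² = (1/((-225 + 1122 + 2295) - 2142))² = (1/(3192 - 2142))² = (1/1050)² = 1/1102500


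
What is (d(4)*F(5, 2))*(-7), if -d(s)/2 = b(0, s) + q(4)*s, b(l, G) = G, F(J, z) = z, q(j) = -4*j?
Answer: -1680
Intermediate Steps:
d(s) = 30*s (d(s) = -2*(s + (-4*4)*s) = -2*(s - 16*s) = -(-30)*s = 30*s)
(d(4)*F(5, 2))*(-7) = ((30*4)*2)*(-7) = (120*2)*(-7) = 240*(-7) = -1680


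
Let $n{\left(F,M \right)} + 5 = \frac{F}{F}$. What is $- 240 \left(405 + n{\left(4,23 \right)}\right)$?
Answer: $-96240$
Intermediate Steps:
$n{\left(F,M \right)} = -4$ ($n{\left(F,M \right)} = -5 + \frac{F}{F} = -5 + 1 = -4$)
$- 240 \left(405 + n{\left(4,23 \right)}\right) = - 240 \left(405 - 4\right) = \left(-240\right) 401 = -96240$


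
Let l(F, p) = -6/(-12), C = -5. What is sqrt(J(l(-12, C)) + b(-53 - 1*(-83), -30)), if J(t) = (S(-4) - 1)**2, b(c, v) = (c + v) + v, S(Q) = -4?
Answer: I*sqrt(5) ≈ 2.2361*I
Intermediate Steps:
b(c, v) = c + 2*v
l(F, p) = 1/2 (l(F, p) = -6*(-1/12) = 1/2)
J(t) = 25 (J(t) = (-4 - 1)**2 = (-5)**2 = 25)
sqrt(J(l(-12, C)) + b(-53 - 1*(-83), -30)) = sqrt(25 + ((-53 - 1*(-83)) + 2*(-30))) = sqrt(25 + ((-53 + 83) - 60)) = sqrt(25 + (30 - 60)) = sqrt(25 - 30) = sqrt(-5) = I*sqrt(5)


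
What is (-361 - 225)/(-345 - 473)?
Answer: 293/409 ≈ 0.71638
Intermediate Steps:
(-361 - 225)/(-345 - 473) = -586/(-818) = -586*(-1/818) = 293/409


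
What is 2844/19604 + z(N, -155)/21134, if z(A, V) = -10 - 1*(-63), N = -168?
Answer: 15286027/103577734 ≈ 0.14758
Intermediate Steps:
z(A, V) = 53 (z(A, V) = -10 + 63 = 53)
2844/19604 + z(N, -155)/21134 = 2844/19604 + 53/21134 = 2844*(1/19604) + 53*(1/21134) = 711/4901 + 53/21134 = 15286027/103577734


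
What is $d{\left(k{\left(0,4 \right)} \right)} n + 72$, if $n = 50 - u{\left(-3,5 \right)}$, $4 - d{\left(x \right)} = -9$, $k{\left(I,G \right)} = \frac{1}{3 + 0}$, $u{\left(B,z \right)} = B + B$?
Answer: $800$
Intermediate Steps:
$u{\left(B,z \right)} = 2 B$
$k{\left(I,G \right)} = \frac{1}{3}$
$d{\left(x \right)} = 13$ ($d{\left(x \right)} = 4 - -9 = 4 + 9 = 13$)
$n = 56$ ($n = 50 - 2 \left(-3\right) = 50 - -6 = 50 + 6 = 56$)
$d{\left(k{\left(0,4 \right)} \right)} n + 72 = 13 \cdot 56 + 72 = 728 + 72 = 800$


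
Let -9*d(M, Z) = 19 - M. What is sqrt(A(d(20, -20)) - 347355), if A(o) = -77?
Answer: 2*I*sqrt(86858) ≈ 589.43*I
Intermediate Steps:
d(M, Z) = -19/9 + M/9 (d(M, Z) = -(19 - M)/9 = -19/9 + M/9)
sqrt(A(d(20, -20)) - 347355) = sqrt(-77 - 347355) = sqrt(-347432) = 2*I*sqrt(86858)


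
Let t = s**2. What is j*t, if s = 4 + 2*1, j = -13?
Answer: -468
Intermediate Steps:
s = 6 (s = 4 + 2 = 6)
t = 36 (t = 6**2 = 36)
j*t = -13*36 = -468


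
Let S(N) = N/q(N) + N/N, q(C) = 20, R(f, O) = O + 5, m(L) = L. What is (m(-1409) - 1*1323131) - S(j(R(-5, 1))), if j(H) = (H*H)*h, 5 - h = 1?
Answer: -6622741/5 ≈ -1.3245e+6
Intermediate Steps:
h = 4 (h = 5 - 1*1 = 5 - 1 = 4)
R(f, O) = 5 + O
j(H) = 4*H² (j(H) = (H*H)*4 = H²*4 = 4*H²)
S(N) = 1 + N/20 (S(N) = N/20 + N/N = N*(1/20) + 1 = N/20 + 1 = 1 + N/20)
(m(-1409) - 1*1323131) - S(j(R(-5, 1))) = (-1409 - 1*1323131) - (1 + (4*(5 + 1)²)/20) = (-1409 - 1323131) - (1 + (4*6²)/20) = -1324540 - (1 + (4*36)/20) = -1324540 - (1 + (1/20)*144) = -1324540 - (1 + 36/5) = -1324540 - 1*41/5 = -1324540 - 41/5 = -6622741/5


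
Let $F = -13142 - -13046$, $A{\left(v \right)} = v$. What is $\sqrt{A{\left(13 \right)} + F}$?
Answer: $i \sqrt{83} \approx 9.1104 i$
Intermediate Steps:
$F = -96$ ($F = -13142 + 13046 = -96$)
$\sqrt{A{\left(13 \right)} + F} = \sqrt{13 - 96} = \sqrt{-83} = i \sqrt{83}$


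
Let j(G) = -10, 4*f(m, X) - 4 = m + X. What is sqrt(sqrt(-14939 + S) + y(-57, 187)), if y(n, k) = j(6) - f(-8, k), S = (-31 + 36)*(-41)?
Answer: sqrt(-223 + 8*I*sqrt(3786))/2 ≈ 6.2988 + 9.7686*I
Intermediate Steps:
S = -205 (S = 5*(-41) = -205)
f(m, X) = 1 + X/4 + m/4 (f(m, X) = 1 + (m + X)/4 = 1 + (X + m)/4 = 1 + (X/4 + m/4) = 1 + X/4 + m/4)
y(n, k) = -9 - k/4 (y(n, k) = -10 - (1 + k/4 + (1/4)*(-8)) = -10 - (1 + k/4 - 2) = -10 - (-1 + k/4) = -10 + (1 - k/4) = -9 - k/4)
sqrt(sqrt(-14939 + S) + y(-57, 187)) = sqrt(sqrt(-14939 - 205) + (-9 - 1/4*187)) = sqrt(sqrt(-15144) + (-9 - 187/4)) = sqrt(2*I*sqrt(3786) - 223/4) = sqrt(-223/4 + 2*I*sqrt(3786))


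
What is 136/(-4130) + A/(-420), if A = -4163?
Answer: 244801/24780 ≈ 9.8790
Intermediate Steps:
136/(-4130) + A/(-420) = 136/(-4130) - 4163/(-420) = 136*(-1/4130) - 4163*(-1/420) = -68/2065 + 4163/420 = 244801/24780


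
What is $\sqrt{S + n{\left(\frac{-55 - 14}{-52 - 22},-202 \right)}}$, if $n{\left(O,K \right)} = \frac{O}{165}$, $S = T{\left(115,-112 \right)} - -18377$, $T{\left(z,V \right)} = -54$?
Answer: $\frac{\sqrt{303518756310}}{4070} \approx 135.36$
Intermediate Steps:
$S = 18323$ ($S = -54 - -18377 = -54 + 18377 = 18323$)
$n{\left(O,K \right)} = \frac{O}{165}$ ($n{\left(O,K \right)} = O \frac{1}{165} = \frac{O}{165}$)
$\sqrt{S + n{\left(\frac{-55 - 14}{-52 - 22},-202 \right)}} = \sqrt{18323 + \frac{\left(-55 - 14\right) \frac{1}{-52 - 22}}{165}} = \sqrt{18323 + \frac{\left(-69\right) \frac{1}{-74}}{165}} = \sqrt{18323 + \frac{\left(-69\right) \left(- \frac{1}{74}\right)}{165}} = \sqrt{18323 + \frac{1}{165} \cdot \frac{69}{74}} = \sqrt{18323 + \frac{23}{4070}} = \sqrt{\frac{74574633}{4070}} = \frac{\sqrt{303518756310}}{4070}$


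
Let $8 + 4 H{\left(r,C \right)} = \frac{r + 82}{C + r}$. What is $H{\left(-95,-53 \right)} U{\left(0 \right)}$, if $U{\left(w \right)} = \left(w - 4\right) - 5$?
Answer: $\frac{10539}{592} \approx 17.802$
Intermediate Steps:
$H{\left(r,C \right)} = -2 + \frac{82 + r}{4 \left(C + r\right)}$ ($H{\left(r,C \right)} = -2 + \frac{\left(r + 82\right) \frac{1}{C + r}}{4} = -2 + \frac{\left(82 + r\right) \frac{1}{C + r}}{4} = -2 + \frac{\frac{1}{C + r} \left(82 + r\right)}{4} = -2 + \frac{82 + r}{4 \left(C + r\right)}$)
$U{\left(w \right)} = -9 + w$ ($U{\left(w \right)} = \left(-4 + w\right) - 5 = -9 + w$)
$H{\left(-95,-53 \right)} U{\left(0 \right)} = \frac{82 - -424 - -665}{4 \left(-53 - 95\right)} \left(-9 + 0\right) = \frac{82 + 424 + 665}{4 \left(-148\right)} \left(-9\right) = \frac{1}{4} \left(- \frac{1}{148}\right) 1171 \left(-9\right) = \left(- \frac{1171}{592}\right) \left(-9\right) = \frac{10539}{592}$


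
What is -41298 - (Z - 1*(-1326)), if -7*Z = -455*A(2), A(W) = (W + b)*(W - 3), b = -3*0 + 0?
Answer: -42494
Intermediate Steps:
b = 0 (b = 0 + 0 = 0)
A(W) = W*(-3 + W) (A(W) = (W + 0)*(W - 3) = W*(-3 + W))
Z = -130 (Z = -(-65)*2*(-3 + 2) = -(-65)*2*(-1) = -(-65)*(-2) = -1/7*910 = -130)
-41298 - (Z - 1*(-1326)) = -41298 - (-130 - 1*(-1326)) = -41298 - (-130 + 1326) = -41298 - 1*1196 = -41298 - 1196 = -42494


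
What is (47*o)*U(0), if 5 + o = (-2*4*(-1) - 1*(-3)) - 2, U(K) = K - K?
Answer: 0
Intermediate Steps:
U(K) = 0
o = 4 (o = -5 + ((-2*4*(-1) - 1*(-3)) - 2) = -5 + ((-8*(-1) + 3) - 2) = -5 + ((8 + 3) - 2) = -5 + (11 - 2) = -5 + 9 = 4)
(47*o)*U(0) = (47*4)*0 = 188*0 = 0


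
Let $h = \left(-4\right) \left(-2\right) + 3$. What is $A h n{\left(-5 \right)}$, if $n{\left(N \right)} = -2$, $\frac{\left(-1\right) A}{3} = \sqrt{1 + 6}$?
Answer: $66 \sqrt{7} \approx 174.62$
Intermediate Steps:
$A = - 3 \sqrt{7}$ ($A = - 3 \sqrt{1 + 6} = - 3 \sqrt{7} \approx -7.9373$)
$h = 11$ ($h = 8 + 3 = 11$)
$A h n{\left(-5 \right)} = - 3 \sqrt{7} \cdot 11 \left(-2\right) = - 33 \sqrt{7} \left(-2\right) = 66 \sqrt{7}$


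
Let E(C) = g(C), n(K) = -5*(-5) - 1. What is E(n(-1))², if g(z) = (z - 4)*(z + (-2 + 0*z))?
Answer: 193600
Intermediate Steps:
g(z) = (-4 + z)*(-2 + z) (g(z) = (-4 + z)*(z + (-2 + 0)) = (-4 + z)*(z - 2) = (-4 + z)*(-2 + z))
n(K) = 24 (n(K) = 25 - 1 = 24)
E(C) = 8 + C² - 6*C
E(n(-1))² = (8 + 24² - 6*24)² = (8 + 576 - 144)² = 440² = 193600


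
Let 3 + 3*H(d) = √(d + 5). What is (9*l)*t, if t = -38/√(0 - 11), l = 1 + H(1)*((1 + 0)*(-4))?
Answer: 114*I*√11*(15 - 4*√6)/11 ≈ 178.81*I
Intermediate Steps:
H(d) = -1 + √(5 + d)/3 (H(d) = -1 + √(d + 5)/3 = -1 + √(5 + d)/3)
l = 5 - 4*√6/3 (l = 1 + (-1 + √(5 + 1)/3)*((1 + 0)*(-4)) = 1 + (-1 + √6/3)*(1*(-4)) = 1 + (-1 + √6/3)*(-4) = 1 + (4 - 4*√6/3) = 5 - 4*√6/3 ≈ 1.7340)
t = 38*I*√11/11 (t = -38*(-I*√11/11) = -(-38)*I*√11/11 = 38*I*√11/11 ≈ 11.457*I)
(9*l)*t = (9*(5 - 4*√6/3))*(38*I*√11/11) = (45 - 12*√6)*(38*I*√11/11) = 38*I*√11*(45 - 12*√6)/11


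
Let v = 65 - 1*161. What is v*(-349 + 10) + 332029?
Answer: 364573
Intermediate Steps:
v = -96 (v = 65 - 161 = -96)
v*(-349 + 10) + 332029 = -96*(-349 + 10) + 332029 = -96*(-339) + 332029 = 32544 + 332029 = 364573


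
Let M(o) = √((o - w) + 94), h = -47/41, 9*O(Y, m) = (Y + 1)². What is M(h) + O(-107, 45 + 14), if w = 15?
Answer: 11236/9 + 2*√32718/41 ≈ 1257.3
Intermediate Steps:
O(Y, m) = (1 + Y)²/9 (O(Y, m) = (Y + 1)²/9 = (1 + Y)²/9)
h = -47/41 (h = -47*1/41 = -47/41 ≈ -1.1463)
M(o) = √(79 + o) (M(o) = √((o - 1*15) + 94) = √((o - 15) + 94) = √((-15 + o) + 94) = √(79 + o))
M(h) + O(-107, 45 + 14) = √(79 - 47/41) + (1 - 107)²/9 = √(3192/41) + (⅑)*(-106)² = 2*√32718/41 + (⅑)*11236 = 2*√32718/41 + 11236/9 = 11236/9 + 2*√32718/41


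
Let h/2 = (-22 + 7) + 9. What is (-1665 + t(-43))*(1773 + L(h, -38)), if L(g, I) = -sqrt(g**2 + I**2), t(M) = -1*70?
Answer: -3076155 + 3470*sqrt(397) ≈ -3.0070e+6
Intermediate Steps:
t(M) = -70
h = -12 (h = 2*((-22 + 7) + 9) = 2*(-15 + 9) = 2*(-6) = -12)
L(g, I) = -sqrt(I**2 + g**2)
(-1665 + t(-43))*(1773 + L(h, -38)) = (-1665 - 70)*(1773 - sqrt((-38)**2 + (-12)**2)) = -1735*(1773 - sqrt(1444 + 144)) = -1735*(1773 - sqrt(1588)) = -1735*(1773 - 2*sqrt(397)) = -3076155 + 3470*sqrt(397)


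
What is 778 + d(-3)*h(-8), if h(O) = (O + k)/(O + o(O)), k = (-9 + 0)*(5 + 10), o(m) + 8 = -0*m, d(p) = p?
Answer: 12019/16 ≈ 751.19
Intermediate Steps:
o(m) = -8 (o(m) = -8 - 0*m = -8 - 1*0 = -8 + 0 = -8)
k = -135 (k = -9*15 = -135)
h(O) = (-135 + O)/(-8 + O) (h(O) = (O - 135)/(O - 8) = (-135 + O)/(-8 + O))
778 + d(-3)*h(-8) = 778 - 3*(-135 - 8)/(-8 - 8) = 778 - 3*(-143)/(-16) = 778 - (-3)*(-143)/16 = 778 - 3*143/16 = 778 - 429/16 = 12019/16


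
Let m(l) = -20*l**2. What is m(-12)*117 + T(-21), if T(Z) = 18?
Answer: -336942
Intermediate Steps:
m(-12)*117 + T(-21) = -20*(-12)**2*117 + 18 = -20*144*117 + 18 = -2880*117 + 18 = -336960 + 18 = -336942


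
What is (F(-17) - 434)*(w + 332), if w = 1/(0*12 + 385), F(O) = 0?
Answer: -7924902/55 ≈ -1.4409e+5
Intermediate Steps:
w = 1/385 (w = 1/(0 + 385) = 1/385 ≈ 0.0025974)
(F(-17) - 434)*(w + 332) = (0 - 434)*(1/385 + 332) = -434*127821/385 = -7924902/55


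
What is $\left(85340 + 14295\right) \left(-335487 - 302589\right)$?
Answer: $-63574702260$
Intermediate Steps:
$\left(85340 + 14295\right) \left(-335487 - 302589\right) = 99635 \left(-638076\right) = -63574702260$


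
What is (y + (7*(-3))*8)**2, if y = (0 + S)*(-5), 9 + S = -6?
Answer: 8649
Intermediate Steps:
S = -15 (S = -9 - 6 = -15)
y = 75 (y = (0 - 15)*(-5) = -15*(-5) = 75)
(y + (7*(-3))*8)**2 = (75 + (7*(-3))*8)**2 = (75 - 21*8)**2 = (75 - 168)**2 = (-93)**2 = 8649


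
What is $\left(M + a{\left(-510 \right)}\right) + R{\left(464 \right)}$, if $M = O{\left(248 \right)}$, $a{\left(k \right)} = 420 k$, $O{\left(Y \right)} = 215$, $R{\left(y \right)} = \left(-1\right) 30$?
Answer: $-214015$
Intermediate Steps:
$R{\left(y \right)} = -30$
$M = 215$
$\left(M + a{\left(-510 \right)}\right) + R{\left(464 \right)} = \left(215 + 420 \left(-510\right)\right) - 30 = \left(215 - 214200\right) - 30 = -213985 - 30 = -214015$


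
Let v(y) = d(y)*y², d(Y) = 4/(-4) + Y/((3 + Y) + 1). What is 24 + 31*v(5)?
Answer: -2884/9 ≈ -320.44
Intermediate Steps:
d(Y) = -1 + Y/(4 + Y) (d(Y) = 4*(-¼) + Y/(4 + Y) = -1 + Y/(4 + Y))
v(y) = -4*y²/(4 + y) (v(y) = (-4/(4 + y))*y² = -4*y²/(4 + y))
24 + 31*v(5) = 24 + 31*(-4*5²/(4 + 5)) = 24 + 31*(-4*25/9) = 24 + 31*(-4*25*⅑) = 24 + 31*(-100/9) = 24 - 3100/9 = -2884/9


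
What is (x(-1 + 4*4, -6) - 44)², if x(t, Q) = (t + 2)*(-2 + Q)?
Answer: 32400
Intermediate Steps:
x(t, Q) = (-2 + Q)*(2 + t) (x(t, Q) = (2 + t)*(-2 + Q) = (-2 + Q)*(2 + t))
(x(-1 + 4*4, -6) - 44)² = ((-4 - 2*(-1 + 4*4) + 2*(-6) - 6*(-1 + 4*4)) - 44)² = ((-4 - 2*(-1 + 16) - 12 - 6*(-1 + 16)) - 44)² = ((-4 - 2*15 - 12 - 6*15) - 44)² = ((-4 - 30 - 12 - 90) - 44)² = (-136 - 44)² = (-180)² = 32400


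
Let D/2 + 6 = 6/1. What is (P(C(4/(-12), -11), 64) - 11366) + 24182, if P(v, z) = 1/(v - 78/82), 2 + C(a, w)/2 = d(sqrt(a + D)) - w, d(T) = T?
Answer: 18871992009/1472527 - 3362*I*sqrt(3)/1472527 ≈ 12816.0 - 0.0039545*I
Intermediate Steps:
D = 0 (D = -12 + 2*(6/1) = -12 + 2*(6*1) = -12 + 2*6 = -12 + 12 = 0)
C(a, w) = -4 - 2*w + 2*sqrt(a) (C(a, w) = -4 + 2*(sqrt(a + 0) - w) = -4 + 2*(sqrt(a) - w) = -4 + (-2*w + 2*sqrt(a)) = -4 - 2*w + 2*sqrt(a))
P(v, z) = 1/(-39/41 + v) (P(v, z) = 1/(v - 78*1/82) = 1/(v - 39/41) = 1/(-39/41 + v))
(P(C(4/(-12), -11), 64) - 11366) + 24182 = (41/(-39 + 41*(-4 - 2*(-11) + 2*sqrt(4/(-12)))) - 11366) + 24182 = (41/(-39 + 41*(-4 + 22 + 2*sqrt(4*(-1/12)))) - 11366) + 24182 = (41/(-39 + 41*(-4 + 22 + 2*sqrt(-1/3))) - 11366) + 24182 = (41/(-39 + 41*(-4 + 22 + 2*(I*sqrt(3)/3))) - 11366) + 24182 = (41/(-39 + 41*(-4 + 22 + 2*I*sqrt(3)/3)) - 11366) + 24182 = (41/(-39 + 41*(18 + 2*I*sqrt(3)/3)) - 11366) + 24182 = (41/(-39 + (738 + 82*I*sqrt(3)/3)) - 11366) + 24182 = (41/(699 + 82*I*sqrt(3)/3) - 11366) + 24182 = (-11366 + 41/(699 + 82*I*sqrt(3)/3)) + 24182 = 12816 + 41/(699 + 82*I*sqrt(3)/3)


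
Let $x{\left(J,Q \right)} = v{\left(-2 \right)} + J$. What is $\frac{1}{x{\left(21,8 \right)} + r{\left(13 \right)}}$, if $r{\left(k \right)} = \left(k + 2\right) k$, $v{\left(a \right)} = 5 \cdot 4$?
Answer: $\frac{1}{236} \approx 0.0042373$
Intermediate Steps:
$v{\left(a \right)} = 20$
$r{\left(k \right)} = k \left(2 + k\right)$ ($r{\left(k \right)} = \left(2 + k\right) k = k \left(2 + k\right)$)
$x{\left(J,Q \right)} = 20 + J$
$\frac{1}{x{\left(21,8 \right)} + r{\left(13 \right)}} = \frac{1}{\left(20 + 21\right) + 13 \left(2 + 13\right)} = \frac{1}{41 + 13 \cdot 15} = \frac{1}{41 + 195} = \frac{1}{236}$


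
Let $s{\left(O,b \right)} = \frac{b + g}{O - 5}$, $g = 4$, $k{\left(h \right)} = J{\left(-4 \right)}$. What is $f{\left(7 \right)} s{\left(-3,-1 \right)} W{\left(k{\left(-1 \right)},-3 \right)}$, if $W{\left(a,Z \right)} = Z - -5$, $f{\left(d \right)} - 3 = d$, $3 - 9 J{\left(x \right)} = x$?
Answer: $- \frac{15}{2} \approx -7.5$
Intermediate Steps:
$J{\left(x \right)} = \frac{1}{3} - \frac{x}{9}$
$k{\left(h \right)} = \frac{7}{9}$ ($k{\left(h \right)} = \frac{1}{3} - - \frac{4}{9} = \frac{1}{3} + \frac{4}{9} = \frac{7}{9}$)
$f{\left(d \right)} = 3 + d$
$s{\left(O,b \right)} = \frac{4 + b}{-5 + O}$ ($s{\left(O,b \right)} = \frac{b + 4}{O - 5} = \frac{4 + b}{-5 + O}$)
$W{\left(a,Z \right)} = 5 + Z$ ($W{\left(a,Z \right)} = Z + 5 = 5 + Z$)
$f{\left(7 \right)} s{\left(-3,-1 \right)} W{\left(k{\left(-1 \right)},-3 \right)} = \left(3 + 7\right) \frac{4 - 1}{-5 - 3} \left(5 - 3\right) = 10 \frac{1}{-8} \cdot 3 \cdot 2 = 10 \left(\left(- \frac{1}{8}\right) 3\right) 2 = 10 \left(- \frac{3}{8}\right) 2 = \left(- \frac{15}{4}\right) 2 = - \frac{15}{2}$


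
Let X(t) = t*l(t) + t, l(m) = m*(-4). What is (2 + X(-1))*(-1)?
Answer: 3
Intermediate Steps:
l(m) = -4*m
X(t) = t - 4*t**2 (X(t) = t*(-4*t) + t = -4*t**2 + t = t - 4*t**2)
(2 + X(-1))*(-1) = (2 - (1 - 4*(-1)))*(-1) = (2 - (1 + 4))*(-1) = (2 - 1*5)*(-1) = (2 - 5)*(-1) = -3*(-1) = 3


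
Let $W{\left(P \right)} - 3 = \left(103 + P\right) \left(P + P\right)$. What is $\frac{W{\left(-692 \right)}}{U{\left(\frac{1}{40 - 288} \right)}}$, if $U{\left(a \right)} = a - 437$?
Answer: $- \frac{202164392}{108377} \approx -1865.4$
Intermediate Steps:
$W{\left(P \right)} = 3 + 2 P \left(103 + P\right)$ ($W{\left(P \right)} = 3 + \left(103 + P\right) \left(P + P\right) = 3 + \left(103 + P\right) 2 P = 3 + 2 P \left(103 + P\right)$)
$U{\left(a \right)} = -437 + a$
$\frac{W{\left(-692 \right)}}{U{\left(\frac{1}{40 - 288} \right)}} = \frac{3 + 2 \left(-692\right)^{2} + 206 \left(-692\right)}{-437 + \frac{1}{40 - 288}} = \frac{3 + 2 \cdot 478864 - 142552}{-437 + \frac{1}{-248}} = \frac{3 + 957728 - 142552}{-437 - \frac{1}{248}} = \frac{815179}{- \frac{108377}{248}} = 815179 \left(- \frac{248}{108377}\right) = - \frac{202164392}{108377}$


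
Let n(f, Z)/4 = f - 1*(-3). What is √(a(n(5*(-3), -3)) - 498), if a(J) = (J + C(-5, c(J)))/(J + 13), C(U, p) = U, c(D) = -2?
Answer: I*√608195/35 ≈ 22.282*I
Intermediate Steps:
n(f, Z) = 12 + 4*f (n(f, Z) = 4*(f - 1*(-3)) = 4*(f + 3) = 4*(3 + f) = 12 + 4*f)
a(J) = (-5 + J)/(13 + J) (a(J) = (J - 5)/(J + 13) = (-5 + J)/(13 + J))
√(a(n(5*(-3), -3)) - 498) = √((-5 + (12 + 4*(5*(-3))))/(13 + (12 + 4*(5*(-3)))) - 498) = √((-5 + (12 + 4*(-15)))/(13 + (12 + 4*(-15))) - 498) = √((-5 + (12 - 60))/(13 + (12 - 60)) - 498) = √((-5 - 48)/(13 - 48) - 498) = √(-53/(-35) - 498) = √(-1/35*(-53) - 498) = √(53/35 - 498) = √(-17377/35) = I*√608195/35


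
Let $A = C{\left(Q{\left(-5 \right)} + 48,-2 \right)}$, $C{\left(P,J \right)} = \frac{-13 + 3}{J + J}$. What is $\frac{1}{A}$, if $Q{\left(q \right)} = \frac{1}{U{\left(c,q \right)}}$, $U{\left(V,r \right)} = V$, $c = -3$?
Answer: $\frac{2}{5} \approx 0.4$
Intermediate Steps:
$Q{\left(q \right)} = - \frac{1}{3}$ ($Q{\left(q \right)} = \frac{1}{-3} = - \frac{1}{3}$)
$C{\left(P,J \right)} = - \frac{5}{J}$ ($C{\left(P,J \right)} = - \frac{10}{2 J} = - 10 \frac{1}{2 J} = - \frac{5}{J}$)
$A = \frac{5}{2}$ ($A = - \frac{5}{-2} = \left(-5\right) \left(- \frac{1}{2}\right) = \frac{5}{2} \approx 2.5$)
$\frac{1}{A} = \frac{1}{\frac{5}{2}} = \frac{2}{5}$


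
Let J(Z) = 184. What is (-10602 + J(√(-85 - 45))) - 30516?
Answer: -40934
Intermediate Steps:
(-10602 + J(√(-85 - 45))) - 30516 = (-10602 + 184) - 30516 = -10418 - 30516 = -40934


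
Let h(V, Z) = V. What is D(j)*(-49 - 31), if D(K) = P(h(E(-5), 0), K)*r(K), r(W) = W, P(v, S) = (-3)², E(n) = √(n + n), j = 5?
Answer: -3600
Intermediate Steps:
E(n) = √2*√n (E(n) = √(2*n) = √2*√n)
P(v, S) = 9
D(K) = 9*K
D(j)*(-49 - 31) = (9*5)*(-49 - 31) = 45*(-80) = -3600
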